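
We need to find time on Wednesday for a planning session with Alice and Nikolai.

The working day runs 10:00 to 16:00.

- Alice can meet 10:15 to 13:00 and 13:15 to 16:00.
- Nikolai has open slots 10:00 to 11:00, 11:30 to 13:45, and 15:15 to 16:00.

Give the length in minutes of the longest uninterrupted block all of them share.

90 minutes

Alice ∩ Nikolai: 10:15–11:00, 11:30–13:00, 13:15–13:45, 15:15–16:00.
Common window lengths: 45, 90, 30, 45 min; longest is 90.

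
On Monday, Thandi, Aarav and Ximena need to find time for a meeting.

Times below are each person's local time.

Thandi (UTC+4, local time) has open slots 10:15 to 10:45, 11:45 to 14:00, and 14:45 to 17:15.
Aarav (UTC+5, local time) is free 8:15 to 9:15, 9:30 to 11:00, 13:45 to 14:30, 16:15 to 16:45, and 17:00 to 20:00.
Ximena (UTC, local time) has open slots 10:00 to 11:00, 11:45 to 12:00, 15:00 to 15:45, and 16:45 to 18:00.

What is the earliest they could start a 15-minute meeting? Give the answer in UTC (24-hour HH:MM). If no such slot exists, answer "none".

none

Thandi → UTC: 06:15–06:45, 07:45–10:00, 10:45–13:15.
Aarav → UTC: 03:15–04:15, 04:30–06:00, 08:45–09:30, 11:15–11:45, 12:00–15:00.
Ximena → UTC: 10:00–11:00, 11:45–12:00, 15:00–15:45, 16:45–18:00.
Thandi ∩ Aarav: 08:45–09:30, 11:15–11:45, 12:00–13:15.
Thandi ∩ Aarav ∩ Ximena: (none).
Windows ≥ 15 min: (none).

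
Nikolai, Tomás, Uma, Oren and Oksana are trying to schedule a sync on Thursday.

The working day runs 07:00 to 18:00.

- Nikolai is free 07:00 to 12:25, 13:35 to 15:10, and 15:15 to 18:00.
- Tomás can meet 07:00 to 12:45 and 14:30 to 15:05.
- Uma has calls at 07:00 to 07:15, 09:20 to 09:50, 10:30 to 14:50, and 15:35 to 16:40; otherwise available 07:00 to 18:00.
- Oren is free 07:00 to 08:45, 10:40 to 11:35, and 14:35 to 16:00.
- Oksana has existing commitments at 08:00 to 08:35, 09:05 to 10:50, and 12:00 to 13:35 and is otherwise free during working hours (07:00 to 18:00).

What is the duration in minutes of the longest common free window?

Uma free within 07:00–18:00: 07:15–09:20, 09:50–10:30, 14:50–15:35, 16:40–18:00.
Oksana free within 07:00–18:00: 07:00–08:00, 08:35–09:05, 10:50–12:00, 13:35–18:00.
Nikolai ∩ Tomás: 07:00–12:25, 14:30–15:05.
Nikolai ∩ Tomás ∩ Uma: 07:15–09:20, 09:50–10:30, 14:50–15:05.
Nikolai ∩ Tomás ∩ Uma ∩ Oren: 07:15–08:45, 14:50–15:05.
Nikolai ∩ Tomás ∩ Uma ∩ Oren ∩ Oksana: 07:15–08:00, 08:35–08:45, 14:50–15:05.
Common window lengths: 45, 10, 15 min; longest is 45.

45 minutes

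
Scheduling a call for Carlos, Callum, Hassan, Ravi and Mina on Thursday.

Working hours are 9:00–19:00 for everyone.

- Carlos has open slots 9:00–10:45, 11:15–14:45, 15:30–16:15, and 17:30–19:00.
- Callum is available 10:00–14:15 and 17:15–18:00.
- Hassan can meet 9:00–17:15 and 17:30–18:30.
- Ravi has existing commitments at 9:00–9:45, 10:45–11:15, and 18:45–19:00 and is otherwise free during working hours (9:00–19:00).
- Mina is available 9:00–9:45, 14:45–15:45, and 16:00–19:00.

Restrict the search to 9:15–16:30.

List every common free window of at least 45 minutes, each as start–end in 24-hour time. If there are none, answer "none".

none

Ravi free within 09:00–19:00: 09:45–10:45, 11:15–18:45.
Carlos ∩ Callum: 10:00–10:45, 11:15–14:15, 17:30–18:00.
Carlos ∩ Callum ∩ Hassan: 10:00–10:45, 11:15–14:15, 17:30–18:00.
Carlos ∩ Callum ∩ Hassan ∩ Ravi: 10:00–10:45, 11:15–14:15, 17:30–18:00.
Carlos ∩ Callum ∩ Hassan ∩ Ravi ∩ Mina: 17:30–18:00.
Restricted to 09:15–16:30: (none).
Windows ≥ 45 min: (none).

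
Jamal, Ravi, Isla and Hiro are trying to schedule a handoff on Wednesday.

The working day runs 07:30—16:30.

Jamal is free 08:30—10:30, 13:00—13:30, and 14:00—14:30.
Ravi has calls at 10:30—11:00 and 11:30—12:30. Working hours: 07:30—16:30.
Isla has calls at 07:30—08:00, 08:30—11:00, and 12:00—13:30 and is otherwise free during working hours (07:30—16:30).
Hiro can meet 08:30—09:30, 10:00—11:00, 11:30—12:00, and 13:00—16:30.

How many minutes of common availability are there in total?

30 minutes

Ravi free within 07:30–16:30: 07:30–10:30, 11:00–11:30, 12:30–16:30.
Isla free within 07:30–16:30: 08:00–08:30, 11:00–12:00, 13:30–16:30.
Jamal ∩ Ravi: 08:30–10:30, 13:00–13:30, 14:00–14:30.
Jamal ∩ Ravi ∩ Isla: 14:00–14:30.
Jamal ∩ Ravi ∩ Isla ∩ Hiro: 14:00–14:30.
Total common minutes: 30.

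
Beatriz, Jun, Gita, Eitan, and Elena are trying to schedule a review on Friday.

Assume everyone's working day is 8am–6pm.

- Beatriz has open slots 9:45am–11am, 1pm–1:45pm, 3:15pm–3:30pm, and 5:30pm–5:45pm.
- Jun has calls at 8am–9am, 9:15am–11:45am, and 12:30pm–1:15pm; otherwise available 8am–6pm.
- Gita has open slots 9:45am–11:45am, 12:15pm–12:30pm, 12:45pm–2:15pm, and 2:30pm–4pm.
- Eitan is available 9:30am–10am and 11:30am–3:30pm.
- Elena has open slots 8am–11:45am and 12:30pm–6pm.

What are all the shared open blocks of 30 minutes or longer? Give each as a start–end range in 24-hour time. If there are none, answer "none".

Jun free within 08:00–18:00: 09:00–09:15, 11:45–12:30, 13:15–18:00.
Beatriz ∩ Jun: 13:15–13:45, 15:15–15:30, 17:30–17:45.
Beatriz ∩ Jun ∩ Gita: 13:15–13:45, 15:15–15:30.
Beatriz ∩ Jun ∩ Gita ∩ Eitan: 13:15–13:45, 15:15–15:30.
Beatriz ∩ Jun ∩ Gita ∩ Eitan ∩ Elena: 13:15–13:45, 15:15–15:30.
Windows ≥ 30 min: 13:15–13:45.

13:15–13:45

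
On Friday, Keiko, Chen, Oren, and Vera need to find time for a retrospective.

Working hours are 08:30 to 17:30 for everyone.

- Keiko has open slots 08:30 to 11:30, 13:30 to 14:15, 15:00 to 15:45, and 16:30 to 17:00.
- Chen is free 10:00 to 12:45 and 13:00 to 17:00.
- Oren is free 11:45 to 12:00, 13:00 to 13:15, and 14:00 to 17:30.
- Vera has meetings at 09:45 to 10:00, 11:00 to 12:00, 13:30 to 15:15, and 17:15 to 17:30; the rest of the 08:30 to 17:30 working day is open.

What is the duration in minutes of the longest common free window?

30 minutes

Vera free within 08:30–17:30: 08:30–09:45, 10:00–11:00, 12:00–13:30, 15:15–17:15.
Keiko ∩ Chen: 10:00–11:30, 13:30–14:15, 15:00–15:45, 16:30–17:00.
Keiko ∩ Chen ∩ Oren: 14:00–14:15, 15:00–15:45, 16:30–17:00.
Keiko ∩ Chen ∩ Oren ∩ Vera: 15:15–15:45, 16:30–17:00.
Common window lengths: 30, 30 min; longest is 30.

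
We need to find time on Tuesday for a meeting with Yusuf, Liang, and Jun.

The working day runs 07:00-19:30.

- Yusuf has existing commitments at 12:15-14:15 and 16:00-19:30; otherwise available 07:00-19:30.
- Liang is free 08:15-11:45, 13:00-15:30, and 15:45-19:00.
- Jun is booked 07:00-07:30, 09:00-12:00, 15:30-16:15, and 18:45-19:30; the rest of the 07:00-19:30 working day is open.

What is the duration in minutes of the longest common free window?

Yusuf free within 07:00–19:30: 07:00–12:15, 14:15–16:00.
Jun free within 07:00–19:30: 07:30–09:00, 12:00–15:30, 16:15–18:45.
Yusuf ∩ Liang: 08:15–11:45, 14:15–15:30, 15:45–16:00.
Yusuf ∩ Liang ∩ Jun: 08:15–09:00, 14:15–15:30.
Common window lengths: 45, 75 min; longest is 75.

75 minutes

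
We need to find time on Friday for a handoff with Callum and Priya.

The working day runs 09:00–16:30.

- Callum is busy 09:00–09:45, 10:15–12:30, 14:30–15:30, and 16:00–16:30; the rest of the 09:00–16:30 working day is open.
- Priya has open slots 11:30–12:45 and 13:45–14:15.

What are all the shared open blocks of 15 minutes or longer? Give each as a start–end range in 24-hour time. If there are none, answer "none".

12:30–12:45, 13:45–14:15

Callum free within 09:00–16:30: 09:45–10:15, 12:30–14:30, 15:30–16:00.
Callum ∩ Priya: 12:30–12:45, 13:45–14:15.
Windows ≥ 15 min: 12:30–12:45, 13:45–14:15.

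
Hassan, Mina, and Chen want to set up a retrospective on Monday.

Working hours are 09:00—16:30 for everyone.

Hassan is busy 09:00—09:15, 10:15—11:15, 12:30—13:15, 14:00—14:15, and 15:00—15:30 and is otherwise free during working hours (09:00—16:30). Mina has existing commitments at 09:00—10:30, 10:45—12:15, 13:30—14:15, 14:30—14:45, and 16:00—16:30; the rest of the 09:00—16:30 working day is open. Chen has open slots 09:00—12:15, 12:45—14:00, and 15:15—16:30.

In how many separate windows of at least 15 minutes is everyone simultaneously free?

Hassan free within 09:00–16:30: 09:15–10:15, 11:15–12:30, 13:15–14:00, 14:15–15:00, 15:30–16:30.
Mina free within 09:00–16:30: 10:30–10:45, 12:15–13:30, 14:15–14:30, 14:45–16:00.
Hassan ∩ Mina: 12:15–12:30, 13:15–13:30, 14:15–14:30, 14:45–15:00, 15:30–16:00.
Hassan ∩ Mina ∩ Chen: 13:15–13:30, 15:30–16:00.
Windows ≥ 15 min: 13:15–13:30, 15:30–16:00.
That's 2 windows.

2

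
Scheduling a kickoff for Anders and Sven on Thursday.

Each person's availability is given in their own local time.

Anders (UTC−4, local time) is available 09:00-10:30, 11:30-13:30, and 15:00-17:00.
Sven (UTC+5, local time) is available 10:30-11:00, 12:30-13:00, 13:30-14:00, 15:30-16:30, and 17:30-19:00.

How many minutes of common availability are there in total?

60 minutes

Anders → UTC: 13:00–14:30, 15:30–17:30, 19:00–21:00.
Sven → UTC: 05:30–06:00, 07:30–08:00, 08:30–09:00, 10:30–11:30, 12:30–14:00.
Anders ∩ Sven: 13:00–14:00.
Total common minutes: 60.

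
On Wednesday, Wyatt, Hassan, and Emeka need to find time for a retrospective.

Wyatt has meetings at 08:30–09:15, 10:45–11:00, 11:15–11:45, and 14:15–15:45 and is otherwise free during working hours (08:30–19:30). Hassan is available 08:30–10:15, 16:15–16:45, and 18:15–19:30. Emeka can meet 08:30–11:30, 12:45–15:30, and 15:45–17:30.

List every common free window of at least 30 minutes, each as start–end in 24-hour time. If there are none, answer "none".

Wyatt free within 08:30–19:30: 09:15–10:45, 11:00–11:15, 11:45–14:15, 15:45–19:30.
Wyatt ∩ Hassan: 09:15–10:15, 16:15–16:45, 18:15–19:30.
Wyatt ∩ Hassan ∩ Emeka: 09:15–10:15, 16:15–16:45.
Windows ≥ 30 min: 09:15–10:15, 16:15–16:45.

09:15–10:15, 16:15–16:45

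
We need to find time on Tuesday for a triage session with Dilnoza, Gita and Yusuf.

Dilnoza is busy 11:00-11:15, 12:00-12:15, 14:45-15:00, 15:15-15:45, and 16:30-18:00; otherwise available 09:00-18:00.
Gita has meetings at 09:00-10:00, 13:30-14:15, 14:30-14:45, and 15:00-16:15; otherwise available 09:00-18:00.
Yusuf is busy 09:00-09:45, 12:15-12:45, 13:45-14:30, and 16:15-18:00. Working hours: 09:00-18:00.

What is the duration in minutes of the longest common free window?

60 minutes

Dilnoza free within 09:00–18:00: 09:00–11:00, 11:15–12:00, 12:15–14:45, 15:00–15:15, 15:45–16:30.
Gita free within 09:00–18:00: 10:00–13:30, 14:15–14:30, 14:45–15:00, 16:15–18:00.
Yusuf free within 09:00–18:00: 09:45–12:15, 12:45–13:45, 14:30–16:15.
Dilnoza ∩ Gita: 10:00–11:00, 11:15–12:00, 12:15–13:30, 14:15–14:30, 16:15–16:30.
Dilnoza ∩ Gita ∩ Yusuf: 10:00–11:00, 11:15–12:00, 12:45–13:30.
Common window lengths: 60, 45, 45 min; longest is 60.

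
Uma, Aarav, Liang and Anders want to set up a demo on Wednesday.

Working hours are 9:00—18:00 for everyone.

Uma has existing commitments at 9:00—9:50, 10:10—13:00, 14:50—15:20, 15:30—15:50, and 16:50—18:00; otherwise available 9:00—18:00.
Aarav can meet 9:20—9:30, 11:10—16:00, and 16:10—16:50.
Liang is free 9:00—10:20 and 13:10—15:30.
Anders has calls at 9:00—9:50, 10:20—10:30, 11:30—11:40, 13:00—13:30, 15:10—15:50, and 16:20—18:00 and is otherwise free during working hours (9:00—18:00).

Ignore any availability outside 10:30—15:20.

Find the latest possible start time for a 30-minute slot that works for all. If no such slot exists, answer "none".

Uma free within 09:00–18:00: 09:50–10:10, 13:00–14:50, 15:20–15:30, 15:50–16:50.
Anders free within 09:00–18:00: 09:50–10:20, 10:30–11:30, 11:40–13:00, 13:30–15:10, 15:50–16:20.
Uma ∩ Aarav: 13:00–14:50, 15:20–15:30, 15:50–16:00, 16:10–16:50.
Uma ∩ Aarav ∩ Liang: 13:10–14:50, 15:20–15:30.
Uma ∩ Aarav ∩ Liang ∩ Anders: 13:30–14:50.
Restricted to 10:30–15:20: 13:30–14:50.
Windows ≥ 30 min: 13:30–14:50.
Latest start in the last window 13:30–14:50 is 14:50 − 30 min = 14:20.

14:20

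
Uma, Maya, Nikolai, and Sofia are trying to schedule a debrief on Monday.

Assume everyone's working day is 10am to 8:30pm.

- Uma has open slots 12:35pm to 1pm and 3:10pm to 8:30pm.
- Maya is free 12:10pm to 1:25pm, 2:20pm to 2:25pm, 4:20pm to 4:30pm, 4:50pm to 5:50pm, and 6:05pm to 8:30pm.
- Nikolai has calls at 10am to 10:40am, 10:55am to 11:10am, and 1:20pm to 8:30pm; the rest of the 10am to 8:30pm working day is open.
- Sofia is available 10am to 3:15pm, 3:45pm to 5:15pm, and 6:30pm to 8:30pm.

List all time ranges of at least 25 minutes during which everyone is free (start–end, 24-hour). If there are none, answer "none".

12:35–13:00

Nikolai free within 10:00–20:30: 10:40–10:55, 11:10–13:20.
Uma ∩ Maya: 12:35–13:00, 16:20–16:30, 16:50–17:50, 18:05–20:30.
Uma ∩ Maya ∩ Nikolai: 12:35–13:00.
Uma ∩ Maya ∩ Nikolai ∩ Sofia: 12:35–13:00.
Windows ≥ 25 min: 12:35–13:00.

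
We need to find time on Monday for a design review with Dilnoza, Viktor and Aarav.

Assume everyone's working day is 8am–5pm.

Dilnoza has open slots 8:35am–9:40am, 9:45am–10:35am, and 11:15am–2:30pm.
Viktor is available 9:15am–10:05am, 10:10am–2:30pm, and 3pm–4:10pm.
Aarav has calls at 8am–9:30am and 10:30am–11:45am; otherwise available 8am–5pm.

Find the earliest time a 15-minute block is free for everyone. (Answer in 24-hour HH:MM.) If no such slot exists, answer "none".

Aarav free within 08:00–17:00: 09:30–10:30, 11:45–17:00.
Dilnoza ∩ Viktor: 09:15–09:40, 09:45–10:05, 10:10–10:35, 11:15–14:30.
Dilnoza ∩ Viktor ∩ Aarav: 09:30–09:40, 09:45–10:05, 10:10–10:30, 11:45–14:30.
Windows ≥ 15 min: 09:45–10:05, 10:10–10:30, 11:45–14:30.
Earliest such window starts at 09:45.

09:45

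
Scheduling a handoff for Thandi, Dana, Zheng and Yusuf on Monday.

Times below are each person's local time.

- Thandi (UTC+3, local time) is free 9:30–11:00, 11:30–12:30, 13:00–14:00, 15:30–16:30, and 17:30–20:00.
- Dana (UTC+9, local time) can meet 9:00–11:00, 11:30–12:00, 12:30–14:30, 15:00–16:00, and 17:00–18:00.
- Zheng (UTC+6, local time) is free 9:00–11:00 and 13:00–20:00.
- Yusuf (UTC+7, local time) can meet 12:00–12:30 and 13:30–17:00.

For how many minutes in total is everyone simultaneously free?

30 minutes

Thandi → UTC: 06:30–08:00, 08:30–09:30, 10:00–11:00, 12:30–13:30, 14:30–17:00.
Dana → UTC: 00:00–02:00, 02:30–03:00, 03:30–05:30, 06:00–07:00, 08:00–09:00.
Zheng → UTC: 03:00–05:00, 07:00–14:00.
Yusuf → UTC: 05:00–05:30, 06:30–10:00.
Thandi ∩ Dana: 06:30–07:00, 08:30–09:00.
Thandi ∩ Dana ∩ Zheng: 08:30–09:00.
Thandi ∩ Dana ∩ Zheng ∩ Yusuf: 08:30–09:00.
Total common minutes: 30.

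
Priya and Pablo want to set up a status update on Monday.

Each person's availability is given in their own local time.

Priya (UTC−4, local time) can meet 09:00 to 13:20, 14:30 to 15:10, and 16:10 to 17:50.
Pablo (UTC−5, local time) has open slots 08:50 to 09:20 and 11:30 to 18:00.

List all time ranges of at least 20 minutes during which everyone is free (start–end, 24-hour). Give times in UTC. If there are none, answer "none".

13:50–14:20, 16:30–17:20, 18:30–19:10, 20:10–21:50

Priya → UTC: 13:00–17:20, 18:30–19:10, 20:10–21:50.
Pablo → UTC: 13:50–14:20, 16:30–23:00.
Priya ∩ Pablo: 13:50–14:20, 16:30–17:20, 18:30–19:10, 20:10–21:50.
Windows ≥ 20 min: 13:50–14:20, 16:30–17:20, 18:30–19:10, 20:10–21:50.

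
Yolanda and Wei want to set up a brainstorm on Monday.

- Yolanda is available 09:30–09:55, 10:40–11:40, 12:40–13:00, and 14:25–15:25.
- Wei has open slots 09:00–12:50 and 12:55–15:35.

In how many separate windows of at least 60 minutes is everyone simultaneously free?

Yolanda ∩ Wei: 09:30–09:55, 10:40–11:40, 12:40–12:50, 12:55–13:00, 14:25–15:25.
Windows ≥ 60 min: 10:40–11:40, 14:25–15:25.
That's 2 windows.

2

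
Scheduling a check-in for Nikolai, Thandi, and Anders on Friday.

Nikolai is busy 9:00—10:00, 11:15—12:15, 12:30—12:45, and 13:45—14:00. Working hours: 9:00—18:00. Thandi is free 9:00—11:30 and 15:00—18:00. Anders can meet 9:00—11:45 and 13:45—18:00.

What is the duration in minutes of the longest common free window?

Nikolai free within 09:00–18:00: 10:00–11:15, 12:15–12:30, 12:45–13:45, 14:00–18:00.
Nikolai ∩ Thandi: 10:00–11:15, 15:00–18:00.
Nikolai ∩ Thandi ∩ Anders: 10:00–11:15, 15:00–18:00.
Common window lengths: 75, 180 min; longest is 180.

180 minutes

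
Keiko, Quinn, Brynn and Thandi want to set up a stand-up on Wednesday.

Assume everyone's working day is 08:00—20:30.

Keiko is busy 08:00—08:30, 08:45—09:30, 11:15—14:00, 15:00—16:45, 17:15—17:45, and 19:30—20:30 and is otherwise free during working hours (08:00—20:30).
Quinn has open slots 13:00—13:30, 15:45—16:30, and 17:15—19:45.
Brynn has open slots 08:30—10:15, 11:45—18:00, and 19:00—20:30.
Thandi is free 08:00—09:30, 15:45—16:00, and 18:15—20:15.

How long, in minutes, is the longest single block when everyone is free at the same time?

30 minutes

Keiko free within 08:00–20:30: 08:30–08:45, 09:30–11:15, 14:00–15:00, 16:45–17:15, 17:45–19:30.
Keiko ∩ Quinn: 17:45–19:30.
Keiko ∩ Quinn ∩ Brynn: 17:45–18:00, 19:00–19:30.
Keiko ∩ Quinn ∩ Brynn ∩ Thandi: 19:00–19:30.
Single common window of 30 minutes.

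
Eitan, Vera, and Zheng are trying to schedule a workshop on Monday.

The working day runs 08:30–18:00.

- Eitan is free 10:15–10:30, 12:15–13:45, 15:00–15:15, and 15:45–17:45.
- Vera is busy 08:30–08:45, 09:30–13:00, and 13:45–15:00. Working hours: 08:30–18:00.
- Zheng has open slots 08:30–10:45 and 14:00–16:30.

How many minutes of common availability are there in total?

60 minutes

Vera free within 08:30–18:00: 08:45–09:30, 13:00–13:45, 15:00–18:00.
Eitan ∩ Vera: 13:00–13:45, 15:00–15:15, 15:45–17:45.
Eitan ∩ Vera ∩ Zheng: 15:00–15:15, 15:45–16:30.
Total common minutes: 15 + 45 = 60.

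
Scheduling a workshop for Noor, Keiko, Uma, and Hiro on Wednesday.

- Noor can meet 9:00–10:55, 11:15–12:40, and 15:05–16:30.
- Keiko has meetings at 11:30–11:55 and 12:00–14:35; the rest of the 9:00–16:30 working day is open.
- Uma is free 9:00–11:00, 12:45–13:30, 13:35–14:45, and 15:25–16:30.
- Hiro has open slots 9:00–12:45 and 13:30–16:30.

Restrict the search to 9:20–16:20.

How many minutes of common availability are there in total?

150 minutes

Keiko free within 09:00–16:30: 09:00–11:30, 11:55–12:00, 14:35–16:30.
Noor ∩ Keiko: 09:00–10:55, 11:15–11:30, 11:55–12:00, 15:05–16:30.
Noor ∩ Keiko ∩ Uma: 09:00–10:55, 15:25–16:30.
Noor ∩ Keiko ∩ Uma ∩ Hiro: 09:00–10:55, 15:25–16:30.
Restricted to 09:20–16:20: 09:20–10:55, 15:25–16:20.
Total common minutes: 95 + 55 = 150.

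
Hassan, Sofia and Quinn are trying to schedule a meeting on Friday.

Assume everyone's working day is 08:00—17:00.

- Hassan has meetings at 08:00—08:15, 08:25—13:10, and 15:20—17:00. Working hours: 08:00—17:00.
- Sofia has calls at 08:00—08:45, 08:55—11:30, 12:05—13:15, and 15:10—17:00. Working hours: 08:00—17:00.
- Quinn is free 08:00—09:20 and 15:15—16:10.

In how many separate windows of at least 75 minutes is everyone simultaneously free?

0

Hassan free within 08:00–17:00: 08:15–08:25, 13:10–15:20.
Sofia free within 08:00–17:00: 08:45–08:55, 11:30–12:05, 13:15–15:10.
Hassan ∩ Sofia: 13:15–15:10.
Hassan ∩ Sofia ∩ Quinn: (none).
Windows ≥ 75 min: (none).
That's 0 windows.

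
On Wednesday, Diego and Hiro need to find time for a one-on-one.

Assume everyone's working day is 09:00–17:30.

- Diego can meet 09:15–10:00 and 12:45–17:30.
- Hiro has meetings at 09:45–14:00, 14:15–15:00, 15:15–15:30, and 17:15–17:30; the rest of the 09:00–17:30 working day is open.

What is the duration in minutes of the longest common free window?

105 minutes

Hiro free within 09:00–17:30: 09:00–09:45, 14:00–14:15, 15:00–15:15, 15:30–17:15.
Diego ∩ Hiro: 09:15–09:45, 14:00–14:15, 15:00–15:15, 15:30–17:15.
Common window lengths: 30, 15, 15, 105 min; longest is 105.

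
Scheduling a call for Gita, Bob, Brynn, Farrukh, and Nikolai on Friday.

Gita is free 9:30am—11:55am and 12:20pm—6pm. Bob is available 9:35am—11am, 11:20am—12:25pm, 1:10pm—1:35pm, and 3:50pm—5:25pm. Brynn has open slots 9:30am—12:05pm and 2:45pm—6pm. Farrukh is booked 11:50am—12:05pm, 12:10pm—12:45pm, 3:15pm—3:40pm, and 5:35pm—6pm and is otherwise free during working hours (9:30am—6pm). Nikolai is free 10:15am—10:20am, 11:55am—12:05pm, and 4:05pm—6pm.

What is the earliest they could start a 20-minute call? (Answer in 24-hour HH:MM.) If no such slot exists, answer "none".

16:05

Farrukh free within 09:30–18:00: 09:30–11:50, 12:05–12:10, 12:45–15:15, 15:40–17:35.
Gita ∩ Bob: 09:35–11:00, 11:20–11:55, 12:20–12:25, 13:10–13:35, 15:50–17:25.
Gita ∩ Bob ∩ Brynn: 09:35–11:00, 11:20–11:55, 15:50–17:25.
Gita ∩ Bob ∩ Brynn ∩ Farrukh: 09:35–11:00, 11:20–11:50, 15:50–17:25.
Gita ∩ Bob ∩ Brynn ∩ Farrukh ∩ Nikolai: 10:15–10:20, 16:05–17:25.
Windows ≥ 20 min: 16:05–17:25.
Earliest such window starts at 16:05.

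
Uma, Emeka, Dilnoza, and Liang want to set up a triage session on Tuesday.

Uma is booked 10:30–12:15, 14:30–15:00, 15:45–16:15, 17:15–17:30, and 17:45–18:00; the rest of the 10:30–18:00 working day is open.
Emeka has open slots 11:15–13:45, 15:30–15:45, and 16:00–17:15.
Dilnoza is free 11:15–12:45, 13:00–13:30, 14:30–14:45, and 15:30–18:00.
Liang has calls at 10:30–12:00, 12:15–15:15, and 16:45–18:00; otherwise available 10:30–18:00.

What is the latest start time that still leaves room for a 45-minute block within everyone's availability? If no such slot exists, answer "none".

none

Uma free within 10:30–18:00: 12:15–14:30, 15:00–15:45, 16:15–17:15, 17:30–17:45.
Liang free within 10:30–18:00: 12:00–12:15, 15:15–16:45.
Uma ∩ Emeka: 12:15–13:45, 15:30–15:45, 16:15–17:15.
Uma ∩ Emeka ∩ Dilnoza: 12:15–12:45, 13:00–13:30, 15:30–15:45, 16:15–17:15.
Uma ∩ Emeka ∩ Dilnoza ∩ Liang: 15:30–15:45, 16:15–16:45.
Windows ≥ 45 min: (none).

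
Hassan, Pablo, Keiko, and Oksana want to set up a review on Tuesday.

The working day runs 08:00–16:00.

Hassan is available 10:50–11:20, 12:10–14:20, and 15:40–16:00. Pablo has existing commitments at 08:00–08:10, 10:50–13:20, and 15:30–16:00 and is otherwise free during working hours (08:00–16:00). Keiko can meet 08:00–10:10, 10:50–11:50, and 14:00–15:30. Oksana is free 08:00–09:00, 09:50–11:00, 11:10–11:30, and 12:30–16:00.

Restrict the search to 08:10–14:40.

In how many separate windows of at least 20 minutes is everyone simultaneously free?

Pablo free within 08:00–16:00: 08:10–10:50, 13:20–15:30.
Hassan ∩ Pablo: 13:20–14:20.
Hassan ∩ Pablo ∩ Keiko: 14:00–14:20.
Hassan ∩ Pablo ∩ Keiko ∩ Oksana: 14:00–14:20.
Restricted to 08:10–14:40: 14:00–14:20.
Windows ≥ 20 min: 14:00–14:20.
That's 1 window.

1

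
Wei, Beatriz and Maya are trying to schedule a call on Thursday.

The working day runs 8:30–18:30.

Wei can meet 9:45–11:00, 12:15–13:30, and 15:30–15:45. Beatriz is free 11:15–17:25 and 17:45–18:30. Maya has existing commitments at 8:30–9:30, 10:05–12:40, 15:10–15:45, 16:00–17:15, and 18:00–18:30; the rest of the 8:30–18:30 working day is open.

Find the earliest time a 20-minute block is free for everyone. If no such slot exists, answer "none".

Maya free within 08:30–18:30: 09:30–10:05, 12:40–15:10, 15:45–16:00, 17:15–18:00.
Wei ∩ Beatriz: 12:15–13:30, 15:30–15:45.
Wei ∩ Beatriz ∩ Maya: 12:40–13:30.
Windows ≥ 20 min: 12:40–13:30.
Earliest such window starts at 12:40.

12:40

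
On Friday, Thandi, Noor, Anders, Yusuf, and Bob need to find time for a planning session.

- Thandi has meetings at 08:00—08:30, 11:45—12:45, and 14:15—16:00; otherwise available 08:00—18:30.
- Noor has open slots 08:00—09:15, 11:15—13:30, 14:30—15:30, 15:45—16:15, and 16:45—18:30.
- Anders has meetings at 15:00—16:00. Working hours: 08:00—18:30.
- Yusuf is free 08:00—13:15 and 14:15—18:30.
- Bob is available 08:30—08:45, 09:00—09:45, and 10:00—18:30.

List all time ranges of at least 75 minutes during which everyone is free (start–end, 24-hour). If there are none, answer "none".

16:45–18:30

Thandi free within 08:00–18:30: 08:30–11:45, 12:45–14:15, 16:00–18:30.
Anders free within 08:00–18:30: 08:00–15:00, 16:00–18:30.
Thandi ∩ Noor: 08:30–09:15, 11:15–11:45, 12:45–13:30, 16:00–16:15, 16:45–18:30.
Thandi ∩ Noor ∩ Anders: 08:30–09:15, 11:15–11:45, 12:45–13:30, 16:00–16:15, 16:45–18:30.
Thandi ∩ Noor ∩ Anders ∩ Yusuf: 08:30–09:15, 11:15–11:45, 12:45–13:15, 16:00–16:15, 16:45–18:30.
Thandi ∩ Noor ∩ Anders ∩ Yusuf ∩ Bob: 08:30–08:45, 09:00–09:15, 11:15–11:45, 12:45–13:15, 16:00–16:15, 16:45–18:30.
Windows ≥ 75 min: 16:45–18:30.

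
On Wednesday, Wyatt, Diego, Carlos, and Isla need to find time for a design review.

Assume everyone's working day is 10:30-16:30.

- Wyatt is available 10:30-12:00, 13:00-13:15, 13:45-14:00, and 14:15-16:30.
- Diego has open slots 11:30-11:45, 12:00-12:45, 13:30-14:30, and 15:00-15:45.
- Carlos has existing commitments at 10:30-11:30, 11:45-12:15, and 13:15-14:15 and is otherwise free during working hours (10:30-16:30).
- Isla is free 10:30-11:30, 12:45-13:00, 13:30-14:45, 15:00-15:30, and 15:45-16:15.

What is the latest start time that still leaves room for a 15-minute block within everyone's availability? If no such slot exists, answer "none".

15:15

Carlos free within 10:30–16:30: 11:30–11:45, 12:15–13:15, 14:15–16:30.
Wyatt ∩ Diego: 11:30–11:45, 13:45–14:00, 14:15–14:30, 15:00–15:45.
Wyatt ∩ Diego ∩ Carlos: 11:30–11:45, 14:15–14:30, 15:00–15:45.
Wyatt ∩ Diego ∩ Carlos ∩ Isla: 14:15–14:30, 15:00–15:30.
Windows ≥ 15 min: 14:15–14:30, 15:00–15:30.
Latest start in the last window 15:00–15:30 is 15:30 − 15 min = 15:15.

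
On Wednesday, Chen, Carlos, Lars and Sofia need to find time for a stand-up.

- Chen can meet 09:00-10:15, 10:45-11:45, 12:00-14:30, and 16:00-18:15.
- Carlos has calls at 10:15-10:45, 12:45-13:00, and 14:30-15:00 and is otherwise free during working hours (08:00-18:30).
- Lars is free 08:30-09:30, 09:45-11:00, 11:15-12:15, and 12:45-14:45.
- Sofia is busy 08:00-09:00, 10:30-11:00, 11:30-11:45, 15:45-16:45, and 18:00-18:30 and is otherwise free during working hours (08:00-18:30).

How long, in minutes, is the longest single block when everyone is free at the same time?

90 minutes

Carlos free within 08:00–18:30: 08:00–10:15, 10:45–12:45, 13:00–14:30, 15:00–18:30.
Sofia free within 08:00–18:30: 09:00–10:30, 11:00–11:30, 11:45–15:45, 16:45–18:00.
Chen ∩ Carlos: 09:00–10:15, 10:45–11:45, 12:00–12:45, 13:00–14:30, 16:00–18:15.
Chen ∩ Carlos ∩ Lars: 09:00–09:30, 09:45–10:15, 10:45–11:00, 11:15–11:45, 12:00–12:15, 13:00–14:30.
Chen ∩ Carlos ∩ Lars ∩ Sofia: 09:00–09:30, 09:45–10:15, 11:15–11:30, 12:00–12:15, 13:00–14:30.
Common window lengths: 30, 30, 15, 15, 90 min; longest is 90.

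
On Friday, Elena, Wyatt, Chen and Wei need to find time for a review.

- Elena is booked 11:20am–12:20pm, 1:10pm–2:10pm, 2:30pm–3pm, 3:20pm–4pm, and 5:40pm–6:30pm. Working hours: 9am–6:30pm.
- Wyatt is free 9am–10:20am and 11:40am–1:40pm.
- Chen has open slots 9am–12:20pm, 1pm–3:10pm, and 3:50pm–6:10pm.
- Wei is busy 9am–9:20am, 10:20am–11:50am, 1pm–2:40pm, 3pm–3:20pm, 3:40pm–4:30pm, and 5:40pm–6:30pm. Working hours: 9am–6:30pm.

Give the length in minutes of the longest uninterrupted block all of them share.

60 minutes

Elena free within 09:00–18:30: 09:00–11:20, 12:20–13:10, 14:10–14:30, 15:00–15:20, 16:00–17:40.
Wei free within 09:00–18:30: 09:20–10:20, 11:50–13:00, 14:40–15:00, 15:20–15:40, 16:30–17:40.
Elena ∩ Wyatt: 09:00–10:20, 12:20–13:10.
Elena ∩ Wyatt ∩ Chen: 09:00–10:20, 13:00–13:10.
Elena ∩ Wyatt ∩ Chen ∩ Wei: 09:20–10:20.
Single common window of 60 minutes.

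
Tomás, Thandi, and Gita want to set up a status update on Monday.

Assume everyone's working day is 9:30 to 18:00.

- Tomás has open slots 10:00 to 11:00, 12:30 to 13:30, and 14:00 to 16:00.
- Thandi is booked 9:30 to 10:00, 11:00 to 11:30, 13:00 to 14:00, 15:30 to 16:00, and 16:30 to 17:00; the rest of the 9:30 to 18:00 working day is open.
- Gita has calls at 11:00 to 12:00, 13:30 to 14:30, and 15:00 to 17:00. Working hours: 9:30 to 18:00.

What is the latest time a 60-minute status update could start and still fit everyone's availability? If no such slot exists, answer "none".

Thandi free within 09:30–18:00: 10:00–11:00, 11:30–13:00, 14:00–15:30, 16:00–16:30, 17:00–18:00.
Gita free within 09:30–18:00: 09:30–11:00, 12:00–13:30, 14:30–15:00, 17:00–18:00.
Tomás ∩ Thandi: 10:00–11:00, 12:30–13:00, 14:00–15:30.
Tomás ∩ Thandi ∩ Gita: 10:00–11:00, 12:30–13:00, 14:30–15:00.
Windows ≥ 60 min: 10:00–11:00.
Latest start in the last window 10:00–11:00 is 11:00 − 60 min = 10:00.

10:00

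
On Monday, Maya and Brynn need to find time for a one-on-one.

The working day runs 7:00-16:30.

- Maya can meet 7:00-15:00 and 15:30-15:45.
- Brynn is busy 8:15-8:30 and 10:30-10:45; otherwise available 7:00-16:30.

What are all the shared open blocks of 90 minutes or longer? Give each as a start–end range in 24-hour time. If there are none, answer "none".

08:30–10:30, 10:45–15:00

Brynn free within 07:00–16:30: 07:00–08:15, 08:30–10:30, 10:45–16:30.
Maya ∩ Brynn: 07:00–08:15, 08:30–10:30, 10:45–15:00, 15:30–15:45.
Windows ≥ 90 min: 08:30–10:30, 10:45–15:00.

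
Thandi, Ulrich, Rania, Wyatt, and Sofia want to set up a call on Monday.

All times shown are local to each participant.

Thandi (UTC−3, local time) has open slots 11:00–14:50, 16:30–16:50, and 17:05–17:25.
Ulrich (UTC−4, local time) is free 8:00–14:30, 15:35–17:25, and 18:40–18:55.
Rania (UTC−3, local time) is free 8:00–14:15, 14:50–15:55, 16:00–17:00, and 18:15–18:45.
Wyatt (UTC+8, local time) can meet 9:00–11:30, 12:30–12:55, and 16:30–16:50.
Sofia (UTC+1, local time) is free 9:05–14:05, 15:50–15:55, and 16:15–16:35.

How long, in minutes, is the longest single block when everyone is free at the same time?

0 minutes

Thandi → UTC: 14:00–17:50, 19:30–19:50, 20:05–20:25.
Ulrich → UTC: 12:00–18:30, 19:35–21:25, 22:40–22:55.
Rania → UTC: 11:00–17:15, 17:50–18:55, 19:00–20:00, 21:15–21:45.
Wyatt → UTC: 01:00–03:30, 04:30–04:55, 08:30–08:50.
Sofia → UTC: 08:05–13:05, 14:50–14:55, 15:15–15:35.
Thandi ∩ Ulrich: 14:00–17:50, 19:35–19:50, 20:05–20:25.
Thandi ∩ Ulrich ∩ Rania: 14:00–17:15, 19:35–19:50.
Thandi ∩ Ulrich ∩ Rania ∩ Wyatt: (none).
Thandi ∩ Ulrich ∩ Rania ∩ Wyatt ∩ Sofia: (none).
No common window.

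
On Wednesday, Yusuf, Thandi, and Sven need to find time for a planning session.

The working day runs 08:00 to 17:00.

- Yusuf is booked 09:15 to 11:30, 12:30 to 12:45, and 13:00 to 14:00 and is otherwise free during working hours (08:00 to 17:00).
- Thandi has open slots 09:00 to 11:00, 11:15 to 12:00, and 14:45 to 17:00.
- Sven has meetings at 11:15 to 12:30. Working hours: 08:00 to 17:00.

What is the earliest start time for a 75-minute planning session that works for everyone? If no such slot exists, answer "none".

Yusuf free within 08:00–17:00: 08:00–09:15, 11:30–12:30, 12:45–13:00, 14:00–17:00.
Sven free within 08:00–17:00: 08:00–11:15, 12:30–17:00.
Yusuf ∩ Thandi: 09:00–09:15, 11:30–12:00, 14:45–17:00.
Yusuf ∩ Thandi ∩ Sven: 09:00–09:15, 14:45–17:00.
Windows ≥ 75 min: 14:45–17:00.
Earliest such window starts at 14:45.

14:45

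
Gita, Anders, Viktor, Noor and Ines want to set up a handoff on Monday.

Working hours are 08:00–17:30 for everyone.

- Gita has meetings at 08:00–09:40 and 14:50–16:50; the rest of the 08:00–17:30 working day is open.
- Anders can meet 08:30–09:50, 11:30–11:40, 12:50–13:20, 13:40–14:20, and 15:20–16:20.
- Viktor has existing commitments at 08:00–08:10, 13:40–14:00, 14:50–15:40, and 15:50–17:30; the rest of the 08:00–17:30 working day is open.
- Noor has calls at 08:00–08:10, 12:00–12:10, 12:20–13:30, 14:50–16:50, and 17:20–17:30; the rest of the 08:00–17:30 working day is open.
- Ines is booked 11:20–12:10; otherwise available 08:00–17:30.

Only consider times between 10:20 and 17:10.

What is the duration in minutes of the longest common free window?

Gita free within 08:00–17:30: 09:40–14:50, 16:50–17:30.
Viktor free within 08:00–17:30: 08:10–13:40, 14:00–14:50, 15:40–15:50.
Noor free within 08:00–17:30: 08:10–12:00, 12:10–12:20, 13:30–14:50, 16:50–17:20.
Ines free within 08:00–17:30: 08:00–11:20, 12:10–17:30.
Gita ∩ Anders: 09:40–09:50, 11:30–11:40, 12:50–13:20, 13:40–14:20.
Gita ∩ Anders ∩ Viktor: 09:40–09:50, 11:30–11:40, 12:50–13:20, 14:00–14:20.
Gita ∩ Anders ∩ Viktor ∩ Noor: 09:40–09:50, 11:30–11:40, 14:00–14:20.
Gita ∩ Anders ∩ Viktor ∩ Noor ∩ Ines: 09:40–09:50, 14:00–14:20.
Restricted to 10:20–17:10: 14:00–14:20.
Single common window of 20 minutes.

20 minutes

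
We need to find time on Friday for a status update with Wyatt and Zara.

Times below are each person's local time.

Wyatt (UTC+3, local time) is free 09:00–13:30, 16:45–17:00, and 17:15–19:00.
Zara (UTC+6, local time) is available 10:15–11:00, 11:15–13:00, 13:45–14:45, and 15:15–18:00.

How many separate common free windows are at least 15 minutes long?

Wyatt → UTC: 06:00–10:30, 13:45–14:00, 14:15–16:00.
Zara → UTC: 04:15–05:00, 05:15–07:00, 07:45–08:45, 09:15–12:00.
Wyatt ∩ Zara: 06:00–07:00, 07:45–08:45, 09:15–10:30.
Windows ≥ 15 min: 06:00–07:00, 07:45–08:45, 09:15–10:30.
That's 3 windows.

3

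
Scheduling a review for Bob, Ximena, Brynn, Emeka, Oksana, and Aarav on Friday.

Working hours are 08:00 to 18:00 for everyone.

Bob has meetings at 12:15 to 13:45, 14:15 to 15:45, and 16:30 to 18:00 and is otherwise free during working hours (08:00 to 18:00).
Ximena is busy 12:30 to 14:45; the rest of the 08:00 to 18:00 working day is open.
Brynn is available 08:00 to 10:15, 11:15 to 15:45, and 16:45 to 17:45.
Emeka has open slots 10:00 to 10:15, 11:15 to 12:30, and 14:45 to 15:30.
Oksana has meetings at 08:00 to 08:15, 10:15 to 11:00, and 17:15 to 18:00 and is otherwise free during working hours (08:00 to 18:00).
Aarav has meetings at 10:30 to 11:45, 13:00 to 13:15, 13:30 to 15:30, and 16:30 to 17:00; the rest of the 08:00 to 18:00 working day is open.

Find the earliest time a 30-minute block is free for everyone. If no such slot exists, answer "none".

11:45

Bob free within 08:00–18:00: 08:00–12:15, 13:45–14:15, 15:45–16:30.
Ximena free within 08:00–18:00: 08:00–12:30, 14:45–18:00.
Oksana free within 08:00–18:00: 08:15–10:15, 11:00–17:15.
Aarav free within 08:00–18:00: 08:00–10:30, 11:45–13:00, 13:15–13:30, 15:30–16:30, 17:00–18:00.
Bob ∩ Ximena: 08:00–12:15, 15:45–16:30.
Bob ∩ Ximena ∩ Brynn: 08:00–10:15, 11:15–12:15.
Bob ∩ Ximena ∩ Brynn ∩ Emeka: 10:00–10:15, 11:15–12:15.
Bob ∩ Ximena ∩ Brynn ∩ Emeka ∩ Oksana: 10:00–10:15, 11:15–12:15.
Bob ∩ Ximena ∩ Brynn ∩ Emeka ∩ Oksana ∩ Aarav: 10:00–10:15, 11:45–12:15.
Windows ≥ 30 min: 11:45–12:15.
Earliest such window starts at 11:45.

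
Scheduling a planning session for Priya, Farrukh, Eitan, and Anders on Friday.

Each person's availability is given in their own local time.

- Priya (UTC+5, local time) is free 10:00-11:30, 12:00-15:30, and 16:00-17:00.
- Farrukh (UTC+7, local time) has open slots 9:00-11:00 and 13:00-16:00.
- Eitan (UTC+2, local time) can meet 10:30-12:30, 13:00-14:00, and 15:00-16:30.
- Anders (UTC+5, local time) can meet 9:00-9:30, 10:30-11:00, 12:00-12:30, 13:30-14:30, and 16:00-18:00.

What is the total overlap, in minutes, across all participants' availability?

Priya → UTC: 05:00–06:30, 07:00–10:30, 11:00–12:00.
Farrukh → UTC: 02:00–04:00, 06:00–09:00.
Eitan → UTC: 08:30–10:30, 11:00–12:00, 13:00–14:30.
Anders → UTC: 04:00–04:30, 05:30–06:00, 07:00–07:30, 08:30–09:30, 11:00–13:00.
Priya ∩ Farrukh: 06:00–06:30, 07:00–09:00.
Priya ∩ Farrukh ∩ Eitan: 08:30–09:00.
Priya ∩ Farrukh ∩ Eitan ∩ Anders: 08:30–09:00.
Total common minutes: 30.

30 minutes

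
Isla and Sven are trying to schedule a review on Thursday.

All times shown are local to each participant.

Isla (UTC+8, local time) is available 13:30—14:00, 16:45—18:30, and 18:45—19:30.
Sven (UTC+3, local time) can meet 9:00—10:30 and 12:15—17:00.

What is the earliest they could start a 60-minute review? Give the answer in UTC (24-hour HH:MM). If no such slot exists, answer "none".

09:15

Isla → UTC: 05:30–06:00, 08:45–10:30, 10:45–11:30.
Sven → UTC: 06:00–07:30, 09:15–14:00.
Isla ∩ Sven: 09:15–10:30, 10:45–11:30.
Windows ≥ 60 min: 09:15–10:30.
Earliest such window starts at 09:15.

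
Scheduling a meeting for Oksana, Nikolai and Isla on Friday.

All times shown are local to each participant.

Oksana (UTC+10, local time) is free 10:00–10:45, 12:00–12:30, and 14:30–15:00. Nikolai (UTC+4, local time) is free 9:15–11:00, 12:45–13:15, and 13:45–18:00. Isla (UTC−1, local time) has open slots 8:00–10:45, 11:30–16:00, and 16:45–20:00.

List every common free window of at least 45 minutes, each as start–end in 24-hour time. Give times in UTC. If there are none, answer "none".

Oksana → UTC: 00:00–00:45, 02:00–02:30, 04:30–05:00.
Nikolai → UTC: 05:15–07:00, 08:45–09:15, 09:45–14:00.
Isla → UTC: 09:00–11:45, 12:30–17:00, 17:45–21:00.
Oksana ∩ Nikolai: (none).
Oksana ∩ Nikolai ∩ Isla: (none).
Windows ≥ 45 min: (none).

none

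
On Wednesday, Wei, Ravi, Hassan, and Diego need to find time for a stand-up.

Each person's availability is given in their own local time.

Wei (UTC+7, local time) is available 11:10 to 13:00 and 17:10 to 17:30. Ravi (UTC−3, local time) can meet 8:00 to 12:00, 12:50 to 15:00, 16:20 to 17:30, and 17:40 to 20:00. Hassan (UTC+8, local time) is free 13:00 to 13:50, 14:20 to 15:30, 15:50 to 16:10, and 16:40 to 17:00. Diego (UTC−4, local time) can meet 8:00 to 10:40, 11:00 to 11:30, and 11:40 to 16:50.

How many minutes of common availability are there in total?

Wei → UTC: 04:10–06:00, 10:10–10:30.
Ravi → UTC: 11:00–15:00, 15:50–18:00, 19:20–20:30, 20:40–23:00.
Hassan → UTC: 05:00–05:50, 06:20–07:30, 07:50–08:10, 08:40–09:00.
Diego → UTC: 12:00–14:40, 15:00–15:30, 15:40–20:50.
Wei ∩ Ravi: (none).
Wei ∩ Ravi ∩ Hassan: (none).
Wei ∩ Ravi ∩ Hassan ∩ Diego: (none).
Total common minutes: 0.

0 minutes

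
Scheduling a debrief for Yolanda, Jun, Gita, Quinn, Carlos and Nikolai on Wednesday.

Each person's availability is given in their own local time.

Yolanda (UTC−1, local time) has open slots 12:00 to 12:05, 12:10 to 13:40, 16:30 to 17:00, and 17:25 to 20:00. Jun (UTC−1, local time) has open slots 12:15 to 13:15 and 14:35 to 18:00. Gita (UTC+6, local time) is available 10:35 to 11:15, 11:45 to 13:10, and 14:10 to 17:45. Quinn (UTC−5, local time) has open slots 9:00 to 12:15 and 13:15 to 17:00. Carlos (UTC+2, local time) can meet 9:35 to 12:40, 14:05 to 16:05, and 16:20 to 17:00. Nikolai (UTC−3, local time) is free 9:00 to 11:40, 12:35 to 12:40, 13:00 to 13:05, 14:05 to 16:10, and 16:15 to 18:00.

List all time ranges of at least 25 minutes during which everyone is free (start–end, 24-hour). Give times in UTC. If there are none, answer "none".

Yolanda → UTC: 13:00–13:05, 13:10–14:40, 17:30–18:00, 18:25–21:00.
Jun → UTC: 13:15–14:15, 15:35–19:00.
Gita → UTC: 04:35–05:15, 05:45–07:10, 08:10–11:45.
Quinn → UTC: 14:00–17:15, 18:15–22:00.
Carlos → UTC: 07:35–10:40, 12:05–14:05, 14:20–15:00.
Nikolai → UTC: 12:00–14:40, 15:35–15:40, 16:00–16:05, 17:05–19:10, 19:15–21:00.
Yolanda ∩ Jun: 13:15–14:15, 17:30–18:00, 18:25–19:00.
Yolanda ∩ Jun ∩ Gita: (none).
Yolanda ∩ Jun ∩ Gita ∩ Quinn: (none).
Yolanda ∩ Jun ∩ Gita ∩ Quinn ∩ Carlos: (none).
Yolanda ∩ Jun ∩ Gita ∩ Quinn ∩ Carlos ∩ Nikolai: (none).
Windows ≥ 25 min: (none).

none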